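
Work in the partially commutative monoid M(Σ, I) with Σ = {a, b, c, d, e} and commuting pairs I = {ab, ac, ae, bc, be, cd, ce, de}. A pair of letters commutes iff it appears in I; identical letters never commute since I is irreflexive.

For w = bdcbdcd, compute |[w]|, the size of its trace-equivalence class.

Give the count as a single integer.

21

drop 0:b onto floor
drop 1:d onto {0:b}
drop 2:c onto floor
drop 3:b onto {1:d}
drop 4:d onto {3:b}
drop 5:c onto {2:c}
drop 6:d onto {4:d}
ground layer = {0:b, 2:c}
drop-orders for the pieces not yet dropped (sum over which currently-grounded one goes next):
  1 to go: {5} 1  {6} 1
  2 to go: {2,5} 1  {4,6} 1  {5,6} 2
  3 to go: {2,5,6} 3  {3,4,6} 1  {4,5,6} 3
  4 to go: {1,3,4,6} 1  {2,4,5,6} 6  {3,4,5,6} 4
  5 to go: {0,1,3,4,6} 1  {1,3,4,5,6} 5  {2,3,4,5,6} 10
  if 0:b drops first: 15 orders
  if 2:c drops first: 6 orders
heap linearizations: 21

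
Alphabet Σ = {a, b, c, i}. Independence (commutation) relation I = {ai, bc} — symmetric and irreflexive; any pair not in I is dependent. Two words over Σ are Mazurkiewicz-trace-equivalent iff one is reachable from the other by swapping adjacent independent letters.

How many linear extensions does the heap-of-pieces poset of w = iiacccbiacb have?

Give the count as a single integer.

piece 0:i — minimal
piece 1:i rests on {0:i}
piece 2:a — minimal
piece 3:c rests on {1:i, 2:a}
piece 4:c rests on {3:c}
piece 5:c rests on {4:c}
piece 6:b rests on {1:i, 2:a}
piece 7:i rests on {5:c, 6:b}
piece 8:a rests on {5:c, 6:b}
piece 9:c rests on {7:i, 8:a}
piece 10:b rests on {7:i, 8:a}
minimal pieces: {0:i, 2:a}
ways to finish when only these pieces remain (= sum over removing one remaining piece with nothing left below it):
  1 left: {9}→1  {10}→1
  2 left: {9,10}→2
  3 left: {7,9,10}→2  {8,9,10}→2
  4 left: {7,8,9,10}→4
  5 left: {5,7,8,9,10}→4  {6,7,8,9,10}→4
  6 left: {4,5,7,8,9,10}→4  {5,6,7,8,9,10}→8
  7 left: {3,4,5,7,8,9,10}→4  {4,5,6,7,8,9,10}→12
  8 left: {3,4,5,6,7,8,9,10}→16
  9 left: {1,3,4,5,6,7,8,9,10}→16  {2,3,4,5,6,7,8,9,10}→16
  placing 0:i first → 32 extensions
  placing 2:a first → 16 extensions
total linear extensions = 48

48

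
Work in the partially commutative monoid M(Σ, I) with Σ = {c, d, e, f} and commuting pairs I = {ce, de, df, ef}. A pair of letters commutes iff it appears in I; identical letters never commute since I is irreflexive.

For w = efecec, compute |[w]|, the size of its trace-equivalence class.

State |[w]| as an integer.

piece 0:e — minimal
piece 1:f — minimal
piece 2:e rests on {0:e}
piece 3:c rests on {1:f}
piece 4:e rests on {2:e}
piece 5:c rests on {3:c}
minimal pieces: {0:e, 1:f}
ways to finish when only these pieces remain (= sum over removing one remaining piece with nothing left below it):
  1 left: {4}→1  {5}→1
  2 left: {2,4}→1  {3,5}→1  {4,5}→2
  3 left: {0,2,4}→1  {1,3,5}→1  {2,4,5}→3  {3,4,5}→3
  4 left: {0,2,4,5}→4  {1,3,4,5}→4  {2,3,4,5}→6
  placing 0:e first → 10 extensions
  placing 1:f first → 10 extensions
total linear extensions = 20

20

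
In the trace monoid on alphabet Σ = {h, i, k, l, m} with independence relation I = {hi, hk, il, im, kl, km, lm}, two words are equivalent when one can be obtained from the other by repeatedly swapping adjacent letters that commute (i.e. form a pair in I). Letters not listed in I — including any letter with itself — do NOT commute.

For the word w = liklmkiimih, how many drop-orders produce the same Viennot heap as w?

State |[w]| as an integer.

2772

0(l) covers ∅
1(i) covers ∅
2(k) covers 1:i
3(l) covers 0:l
4(m) covers ∅
5(k) covers 2:k
6(i) covers 5:k
7(i) covers 6:i
8(m) covers 4:m
9(i) covers 7:i
10(h) covers 3:l, 8:m
floor of heap: 0:l, 1:i, 4:m
completions by unplaced set U, small U first (add the entries for U minus each lowest piece of U):
  |U|=1: {9}:1  {10}:1
  |U|=2: {3,10}:1  {7,9}:1  {8,10}:1  {9,10}:2
  |U|=3: {0,3,10}:1  {3,8,10}:2  {3,9,10}:3  {4,8,10}:1  {6,7,9}:1  {7,9,10}:3  {8,9,10}:3
  |U|=4: {0,3,8,10}:3  {0,3,9,10}:4  {3,4,8,10}:3  {3,7,9,10}:6  {3,8,9,10}:8  {4,8,9,10}:4  {5,6,7,9}:1  {6,7,9,10}:4  {7,8,9,10}:6
  |U|=5: {0,3,4,8,10}:6  {0,3,7,9,10}:10  {0,3,8,9,10}:15  {2,5,6,7,9}:1  {3,4,8,9,10}:15  {3,6,7,9,10}:10  {3,7,8,9,10}:20  {4,7,8,9,10}:10  {5,6,7,9,10}:5  {6,7,8,9,10}:10
  |U|=6: {0,3,4,8,9,10}:36  {0,3,6,7,9,10}:20  {0,3,7,8,9,10}:45  {1,2,5,6,7,9}:1  {2,5,6,7,9,10}:6  {3,4,7,8,9,10}:45  {3,5,6,7,9,10}:15  {3,6,7,8,9,10}:40  {4,6,7,8,9,10}:20  {5,6,7,8,9,10}:15
  |U|=7: {0,3,4,7,8,9,10}:126  {0,3,5,6,7,9,10}:35  {0,3,6,7,8,9,10}:105  {1,2,5,6,7,9,10}:7  {2,3,5,6,7,9,10}:21  {2,5,6,7,8,9,10}:21  {3,4,6,7,8,9,10}:105  {3,5,6,7,8,9,10}:70  {4,5,6,7,8,9,10}:35
  |U|=8: {0,2,3,5,6,7,9,10}:56  {0,3,4,6,7,8,9,10}:336  {0,3,5,6,7,8,9,10}:210  {1,2,3,5,6,7,9,10}:28  {1,2,5,6,7,8,9,10}:28  {2,3,5,6,7,8,9,10}:112  {2,4,5,6,7,8,9,10}:56  {3,4,5,6,7,8,9,10}:210
  |U|=9: {0,1,2,3,5,6,7,9,10}:84  {0,2,3,5,6,7,8,9,10}:378  {0,3,4,5,6,7,8,9,10}:756  {1,2,3,5,6,7,8,9,10}:168  {1,2,4,5,6,7,8,9,10}:84  {2,3,4,5,6,7,8,9,10}:378
  start at 0(l): 630
  start at 1(i): 1512
  start at 4(m): 630
sum over floor = 2772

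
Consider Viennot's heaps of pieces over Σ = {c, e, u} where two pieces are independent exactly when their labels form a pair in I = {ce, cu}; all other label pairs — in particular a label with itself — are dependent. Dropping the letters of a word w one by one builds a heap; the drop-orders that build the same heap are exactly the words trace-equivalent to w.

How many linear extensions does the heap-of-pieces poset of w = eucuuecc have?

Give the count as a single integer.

56

drop 0:e onto floor
drop 1:u onto {0:e}
drop 2:c onto floor
drop 3:u onto {1:u}
drop 4:u onto {3:u}
drop 5:e onto {4:u}
drop 6:c onto {2:c}
drop 7:c onto {6:c}
ground layer = {0:e, 2:c}
drop-orders for the pieces not yet dropped (sum over which currently-grounded one goes next):
  1 to go: {5} 1  {7} 1
  2 to go: {4,5} 1  {5,7} 2  {6,7} 1
  3 to go: {2,6,7} 1  {3,4,5} 1  {4,5,7} 3  {5,6,7} 3
  4 to go: {1,3,4,5} 1  {2,5,6,7} 4  {3,4,5,7} 4  {4,5,6,7} 6
  5 to go: {0,1,3,4,5} 1  {1,3,4,5,7} 5  {2,4,5,6,7} 10  {3,4,5,6,7} 10
  6 to go: {0,1,3,4,5,7} 6  {1,3,4,5,6,7} 15  {2,3,4,5,6,7} 20
  if 0:e drops first: 35 orders
  if 2:c drops first: 21 orders
heap linearizations: 56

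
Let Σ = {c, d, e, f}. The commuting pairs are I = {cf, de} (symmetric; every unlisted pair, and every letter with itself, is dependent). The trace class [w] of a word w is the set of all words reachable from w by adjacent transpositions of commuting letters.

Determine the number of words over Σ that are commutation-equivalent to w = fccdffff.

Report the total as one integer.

3

0(f) covers ∅
1(c) covers ∅
2(c) covers 1:c
3(d) covers 0:f, 2:c
4(f) covers 3:d
5(f) covers 4:f
6(f) covers 5:f
7(f) covers 6:f
floor of heap: 0:f, 1:c
completions by unplaced set U, small U first (add the entries for U minus each lowest piece of U):
  |U|=1: {7}:1
  |U|=2: {6,7}:1
  |U|=3: {5,6,7}:1
  |U|=4: {4,5,6,7}:1
  |U|=5: {3,4,5,6,7}:1
  |U|=6: {0,3,4,5,6,7}:1  {2,3,4,5,6,7}:1
  start at 0(f): 1
  start at 1(c): 2
sum over floor = 3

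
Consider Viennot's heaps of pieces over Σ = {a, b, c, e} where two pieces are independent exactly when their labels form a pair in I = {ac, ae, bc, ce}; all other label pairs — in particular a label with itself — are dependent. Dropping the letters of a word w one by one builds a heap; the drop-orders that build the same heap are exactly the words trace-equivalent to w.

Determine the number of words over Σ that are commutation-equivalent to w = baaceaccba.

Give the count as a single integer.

480

#0=b has no predecessor
#1=a depends on [0:b]
#2=a depends on [1:a]
#3=c has no predecessor
#4=e depends on [0:b]
#5=a depends on [2:a]
#6=c depends on [3:c]
#7=c depends on [6:c]
#8=b depends on [4:e, 5:a]
#9=a depends on [8:b]
sources: [0:b, 3:c]
N(rest) = Σ N(rest − s) over sources s of rest; N(one piece) = 1:
  size 1 → [7]=1  [9]=1
  size 2 → [6,7]=1  [7,9]=2  [8,9]=1
  size 3 → [3,6,7]=1  [4,8,9]=1  [5,8,9]=1  [6,7,9]=3  [7,8,9]=3
  size 4 → [2,5,8,9]=1  [3,6,7,9]=4  [4,5,8,9]=2  [4,7,8,9]=4  [5,7,8,9]=4  [6,7,8,9]=6
  size 5 → [1,2,5,8,9]=1  [2,4,5,8,9]=3  [2,5,7,8,9]=5  [3,6,7,8,9]=10  [4,5,7,8,9]=10  [4,6,7,8,9]=10  [5,6,7,8,9]=10
  size 6 → [1,2,4,5,8,9]=4  [1,2,5,7,8,9]=6  [2,4,5,7,8,9]=18  [2,5,6,7,8,9]=15  [3,4,6,7,8,9]=20  [3,5,6,7,8,9]=20  [4,5,6,7,8,9]=30
  size 7 → [0,1,2,4,5,8,9]=4  [1,2,4,5,7,8,9]=28  [1,2,5,6,7,8,9]=21  [2,3,5,6,7,8,9]=35  [2,4,5,6,7,8,9]=63  [3,4,5,6,7,8,9]=70
  size 8 → [0,1,2,4,5,7,8,9]=32  [1,2,3,5,6,7,8,9]=56  [1,2,4,5,6,7,8,9]=112  [2,3,4,5,6,7,8,9]=168
  first=0(b) contributes 336
  first=3(c) contributes 144
|[w]| = 480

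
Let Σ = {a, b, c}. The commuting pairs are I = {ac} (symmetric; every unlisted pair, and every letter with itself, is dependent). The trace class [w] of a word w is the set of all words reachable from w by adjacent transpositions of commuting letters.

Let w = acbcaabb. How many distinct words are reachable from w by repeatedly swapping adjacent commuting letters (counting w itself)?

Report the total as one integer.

6

piece 0:a — minimal
piece 1:c — minimal
piece 2:b rests on {0:a, 1:c}
piece 3:c rests on {2:b}
piece 4:a rests on {2:b}
piece 5:a rests on {4:a}
piece 6:b rests on {3:c, 5:a}
piece 7:b rests on {6:b}
minimal pieces: {0:a, 1:c}
ways to finish when only these pieces remain (= sum over removing one remaining piece with nothing left below it):
  1 left: {7}→1
  2 left: {6,7}→1
  3 left: {3,6,7}→1  {5,6,7}→1
  4 left: {3,5,6,7}→2  {4,5,6,7}→1
  5 left: {3,4,5,6,7}→3
  6 left: {2,3,4,5,6,7}→3
  placing 0:a first → 3 extensions
  placing 1:c first → 3 extensions
total linear extensions = 6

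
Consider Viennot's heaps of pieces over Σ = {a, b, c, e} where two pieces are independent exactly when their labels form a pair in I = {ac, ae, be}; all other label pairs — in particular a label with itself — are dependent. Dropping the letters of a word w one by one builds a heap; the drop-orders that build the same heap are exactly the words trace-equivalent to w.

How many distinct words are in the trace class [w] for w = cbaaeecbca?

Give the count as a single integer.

38

#0=c has no predecessor
#1=b depends on [0:c]
#2=a depends on [1:b]
#3=a depends on [2:a]
#4=e depends on [0:c]
#5=e depends on [4:e]
#6=c depends on [1:b, 5:e]
#7=b depends on [3:a, 6:c]
#8=c depends on [7:b]
#9=a depends on [7:b]
sources: [0:c]
N(rest) = Σ N(rest − s) over sources s of rest; N(one piece) = 1:
  size 1 → [8]=1  [9]=1
  size 2 → [8,9]=2
  size 3 → [7,8,9]=2
  size 4 → [3,7,8,9]=2  [6,7,8,9]=2
  size 5 → [2,3,7,8,9]=2  [3,6,7,8,9]=4  [5,6,7,8,9]=2
  size 6 → [2,3,6,7,8,9]=6  [3,5,6,7,8,9]=6  [4,5,6,7,8,9]=2
  size 7 → [1,2,3,6,7,8,9]=6  [2,3,5,6,7,8,9]=12  [3,4,5,6,7,8,9]=8
  size 8 → [1,2,3,5,6,7,8,9]=18  [2,3,4,5,6,7,8,9]=20
  first=0(c) contributes 38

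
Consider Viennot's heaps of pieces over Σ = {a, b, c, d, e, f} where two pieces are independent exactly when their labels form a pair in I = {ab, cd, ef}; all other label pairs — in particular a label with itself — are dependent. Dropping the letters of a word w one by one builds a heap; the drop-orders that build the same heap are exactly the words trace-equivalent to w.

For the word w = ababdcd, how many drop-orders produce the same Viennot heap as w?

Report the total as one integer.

piece 0:a — minimal
piece 1:b — minimal
piece 2:a rests on {0:a}
piece 3:b rests on {1:b}
piece 4:d rests on {2:a, 3:b}
piece 5:c rests on {2:a, 3:b}
piece 6:d rests on {4:d}
minimal pieces: {0:a, 1:b}
ways to finish when only these pieces remain (= sum over removing one remaining piece with nothing left below it):
  1 left: {5}→1  {6}→1
  2 left: {4,6}→1  {5,6}→2
  3 left: {4,5,6}→3
  4 left: {2,4,5,6}→3  {3,4,5,6}→3
  5 left: {0,2,4,5,6}→3  {1,3,4,5,6}→3  {2,3,4,5,6}→6
  placing 0:a first → 9 extensions
  placing 1:b first → 9 extensions
total linear extensions = 18

18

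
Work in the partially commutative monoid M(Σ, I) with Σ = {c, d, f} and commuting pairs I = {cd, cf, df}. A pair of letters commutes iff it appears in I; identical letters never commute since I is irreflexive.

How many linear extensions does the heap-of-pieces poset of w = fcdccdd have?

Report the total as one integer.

140

piece 0:f — minimal
piece 1:c — minimal
piece 2:d — minimal
piece 3:c rests on {1:c}
piece 4:c rests on {3:c}
piece 5:d rests on {2:d}
piece 6:d rests on {5:d}
minimal pieces: {0:f, 1:c, 2:d}
ways to finish when only these pieces remain (= sum over removing one remaining piece with nothing left below it):
  1 left: {0}→1  {4}→1  {6}→1
  2 left: {0,4}→2  {0,6}→2  {3,4}→1  {4,6}→2  {5,6}→1
  3 left: {0,3,4}→3  {0,4,6}→6  {0,5,6}→3  {1,3,4}→1  {2,5,6}→1  {3,4,6}→3  {4,5,6}→3
  4 left: {0,1,3,4}→4  {0,2,5,6}→4  {0,3,4,6}→12  {0,4,5,6}→12  {1,3,4,6}→4  {2,4,5,6}→4  {3,4,5,6}→6
  5 left: {0,1,3,4,6}→20  {0,2,4,5,6}→20  {0,3,4,5,6}→30  {1,3,4,5,6}→10  {2,3,4,5,6}→10
  placing 0:f first → 20 extensions
  placing 1:c first → 60 extensions
  placing 2:d first → 60 extensions
total linear extensions = 140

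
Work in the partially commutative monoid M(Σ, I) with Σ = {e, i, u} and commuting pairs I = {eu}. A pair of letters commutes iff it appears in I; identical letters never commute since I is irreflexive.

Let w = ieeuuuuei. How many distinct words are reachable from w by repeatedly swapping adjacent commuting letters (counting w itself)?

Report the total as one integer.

35

piece 0:i — minimal
piece 1:e rests on {0:i}
piece 2:e rests on {1:e}
piece 3:u rests on {0:i}
piece 4:u rests on {3:u}
piece 5:u rests on {4:u}
piece 6:u rests on {5:u}
piece 7:e rests on {2:e}
piece 8:i rests on {6:u, 7:e}
minimal pieces: {0:i}
ways to finish when only these pieces remain (= sum over removing one remaining piece with nothing left below it):
  1 left: {8}→1
  2 left: {6,8}→1  {7,8}→1
  3 left: {2,7,8}→1  {5,6,8}→1  {6,7,8}→2
  4 left: {1,2,7,8}→1  {2,6,7,8}→3  {4,5,6,8}→1  {5,6,7,8}→3
  5 left: {1,2,6,7,8}→4  {2,5,6,7,8}→6  {3,4,5,6,8}→1  {4,5,6,7,8}→4
  6 left: {1,2,5,6,7,8}→10  {2,4,5,6,7,8}→10  {3,4,5,6,7,8}→5
  7 left: {1,2,4,5,6,7,8}→20  {2,3,4,5,6,7,8}→15
  placing 0:i first → 35 extensions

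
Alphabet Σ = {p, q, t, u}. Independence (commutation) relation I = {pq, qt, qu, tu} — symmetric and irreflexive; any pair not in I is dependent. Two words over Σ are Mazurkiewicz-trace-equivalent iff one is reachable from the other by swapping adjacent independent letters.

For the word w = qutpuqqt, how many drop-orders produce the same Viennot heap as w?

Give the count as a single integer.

piece 0:q — minimal
piece 1:u — minimal
piece 2:t — minimal
piece 3:p rests on {1:u, 2:t}
piece 4:u rests on {3:p}
piece 5:q rests on {0:q}
piece 6:q rests on {5:q}
piece 7:t rests on {3:p}
minimal pieces: {0:q, 1:u, 2:t}
ways to finish when only these pieces remain (= sum over removing one remaining piece with nothing left below it):
  1 left: {4}→1  {6}→1  {7}→1
  2 left: {4,6}→2  {4,7}→2  {5,6}→1  {6,7}→2
  3 left: {0,5,6}→1  {3,4,7}→2  {4,5,6}→3  {4,6,7}→6  {5,6,7}→3
  4 left: {0,4,5,6}→4  {0,5,6,7}→4  {1,3,4,7}→2  {2,3,4,7}→2  {3,4,6,7}→8  {4,5,6,7}→12
  5 left: {0,4,5,6,7}→20  {1,2,3,4,7}→4  {1,3,4,6,7}→10  {2,3,4,6,7}→10  {3,4,5,6,7}→20
  6 left: {0,3,4,5,6,7}→40  {1,2,3,4,6,7}→24  {1,3,4,5,6,7}→30  {2,3,4,5,6,7}→30
  placing 0:q first → 84 extensions
  placing 1:u first → 70 extensions
  placing 2:t first → 70 extensions
total linear extensions = 224

224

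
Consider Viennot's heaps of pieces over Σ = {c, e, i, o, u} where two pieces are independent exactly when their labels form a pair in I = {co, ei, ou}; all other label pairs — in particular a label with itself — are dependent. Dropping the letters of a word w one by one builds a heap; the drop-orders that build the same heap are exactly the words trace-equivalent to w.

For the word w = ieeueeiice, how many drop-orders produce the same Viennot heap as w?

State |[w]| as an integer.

piece 0:i — minimal
piece 1:e — minimal
piece 2:e rests on {1:e}
piece 3:u rests on {0:i, 2:e}
piece 4:e rests on {3:u}
piece 5:e rests on {4:e}
piece 6:i rests on {3:u}
piece 7:i rests on {6:i}
piece 8:c rests on {5:e, 7:i}
piece 9:e rests on {8:c}
minimal pieces: {0:i, 1:e}
ways to finish when only these pieces remain (= sum over removing one remaining piece with nothing left below it):
  1 left: {9}→1
  2 left: {8,9}→1
  3 left: {5,8,9}→1  {7,8,9}→1
  4 left: {4,5,8,9}→1  {5,7,8,9}→2  {6,7,8,9}→1
  5 left: {4,5,7,8,9}→3  {5,6,7,8,9}→3
  6 left: {4,5,6,7,8,9}→6
  7 left: {3,4,5,6,7,8,9}→6
  8 left: {0,3,4,5,6,7,8,9}→6  {2,3,4,5,6,7,8,9}→6
  placing 0:i first → 6 extensions
  placing 1:e first → 12 extensions
total linear extensions = 18

18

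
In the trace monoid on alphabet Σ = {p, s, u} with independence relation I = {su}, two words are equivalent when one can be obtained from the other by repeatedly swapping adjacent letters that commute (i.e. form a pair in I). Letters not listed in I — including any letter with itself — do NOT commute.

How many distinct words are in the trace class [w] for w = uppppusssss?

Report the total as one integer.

#0=u has no predecessor
#1=p depends on [0:u]
#2=p depends on [1:p]
#3=p depends on [2:p]
#4=p depends on [3:p]
#5=u depends on [4:p]
#6=s depends on [4:p]
#7=s depends on [6:s]
#8=s depends on [7:s]
#9=s depends on [8:s]
#10=s depends on [9:s]
sources: [0:u]
N(rest) = Σ N(rest − s) over sources s of rest; N(one piece) = 1:
  size 1 → [5]=1  [10]=1
  size 2 → [5,10]=2  [9,10]=1
  size 3 → [5,9,10]=3  [8,9,10]=1
  size 4 → [5,8,9,10]=4  [7,8,9,10]=1
  size 5 → [5,7,8,9,10]=5  [6,7,8,9,10]=1
  size 6 → [5,6,7,8,9,10]=6
  size 7 → [4,5,6,7,8,9,10]=6
  size 8 → [3,4,5,6,7,8,9,10]=6
  size 9 → [2,3,4,5,6,7,8,9,10]=6
  first=0(u) contributes 6

6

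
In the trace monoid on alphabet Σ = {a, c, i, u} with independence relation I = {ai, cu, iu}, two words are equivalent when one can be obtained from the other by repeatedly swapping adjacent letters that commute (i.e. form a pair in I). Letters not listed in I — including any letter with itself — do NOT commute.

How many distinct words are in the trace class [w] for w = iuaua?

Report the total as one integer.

piece 0:i — minimal
piece 1:u — minimal
piece 2:a rests on {1:u}
piece 3:u rests on {2:a}
piece 4:a rests on {3:u}
minimal pieces: {0:i, 1:u}
ways to finish when only these pieces remain (= sum over removing one remaining piece with nothing left below it):
  1 left: {0}→1  {4}→1
  2 left: {0,4}→2  {3,4}→1
  3 left: {0,3,4}→3  {2,3,4}→1
  placing 0:i first → 1 extensions
  placing 1:u first → 4 extensions
total linear extensions = 5

5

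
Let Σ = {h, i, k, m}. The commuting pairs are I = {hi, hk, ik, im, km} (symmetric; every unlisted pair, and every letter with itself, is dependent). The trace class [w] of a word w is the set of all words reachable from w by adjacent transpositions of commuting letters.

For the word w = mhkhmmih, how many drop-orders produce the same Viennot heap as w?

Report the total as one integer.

piece 0:m — minimal
piece 1:h rests on {0:m}
piece 2:k — minimal
piece 3:h rests on {1:h}
piece 4:m rests on {3:h}
piece 5:m rests on {4:m}
piece 6:i — minimal
piece 7:h rests on {5:m}
minimal pieces: {0:m, 2:k, 6:i}
ways to finish when only these pieces remain (= sum over removing one remaining piece with nothing left below it):
  1 left: {2}→1  {6}→1  {7}→1
  2 left: {2,6}→2  {2,7}→2  {5,7}→1  {6,7}→2
  3 left: {2,5,7}→3  {2,6,7}→6  {4,5,7}→1  {5,6,7}→3
  4 left: {2,4,5,7}→4  {2,5,6,7}→12  {3,4,5,7}→1  {4,5,6,7}→4
  5 left: {1,3,4,5,7}→1  {2,3,4,5,7}→5  {2,4,5,6,7}→20  {3,4,5,6,7}→5
  6 left: {0,1,3,4,5,7}→1  {1,2,3,4,5,7}→6  {1,3,4,5,6,7}→6  {2,3,4,5,6,7}→30
  placing 0:m first → 42 extensions
  placing 2:k first → 7 extensions
  placing 6:i first → 7 extensions
total linear extensions = 56

56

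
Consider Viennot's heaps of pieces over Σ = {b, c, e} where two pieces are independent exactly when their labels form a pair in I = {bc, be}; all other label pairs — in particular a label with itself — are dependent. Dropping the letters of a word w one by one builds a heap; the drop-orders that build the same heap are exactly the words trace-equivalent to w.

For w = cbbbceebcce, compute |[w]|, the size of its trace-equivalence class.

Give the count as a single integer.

330

drop 0:c onto floor
drop 1:b onto floor
drop 2:b onto {1:b}
drop 3:b onto {2:b}
drop 4:c onto {0:c}
drop 5:e onto {4:c}
drop 6:e onto {5:e}
drop 7:b onto {3:b}
drop 8:c onto {6:e}
drop 9:c onto {8:c}
drop 10:e onto {9:c}
ground layer = {0:c, 1:b}
drop-orders for the pieces not yet dropped (sum over which currently-grounded one goes next):
  1 to go: {7} 1  {10} 1
  2 to go: {3,7} 1  {7,10} 2  {9,10} 1
  3 to go: {2,3,7} 1  {3,7,10} 3  {7,9,10} 3  {8,9,10} 1
  4 to go: {1,2,3,7} 1  {2,3,7,10} 4  {3,7,9,10} 6  {6,8,9,10} 1  {7,8,9,10} 4
  5 to go: {1,2,3,7,10} 5  {2,3,7,9,10} 10  {3,7,8,9,10} 10  {5,6,8,9,10} 1  {6,7,8,9,10} 5
  6 to go: {1,2,3,7,9,10} 15  {2,3,7,8,9,10} 20  {3,6,7,8,9,10} 15  {4,5,6,8,9,10} 1  {5,6,7,8,9,10} 6
  7 to go: {0,4,5,6,8,9,10} 1  {1,2,3,7,8,9,10} 35  {2,3,6,7,8,9,10} 35  {3,5,6,7,8,9,10} 21  {4,5,6,7,8,9,10} 7
  8 to go: {0,4,5,6,7,8,9,10} 8  {1,2,3,6,7,8,9,10} 70  {2,3,5,6,7,8,9,10} 56  {3,4,5,6,7,8,9,10} 28
  9 to go: {0,3,4,5,6,7,8,9,10} 36  {1,2,3,5,6,7,8,9,10} 126  {2,3,4,5,6,7,8,9,10} 84
  if 0:c drops first: 210 orders
  if 1:b drops first: 120 orders
heap linearizations: 330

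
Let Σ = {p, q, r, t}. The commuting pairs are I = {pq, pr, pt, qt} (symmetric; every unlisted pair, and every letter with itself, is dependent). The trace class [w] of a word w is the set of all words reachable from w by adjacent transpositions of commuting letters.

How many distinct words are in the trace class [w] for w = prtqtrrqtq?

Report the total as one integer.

#0=p has no predecessor
#1=r has no predecessor
#2=t depends on [1:r]
#3=q depends on [1:r]
#4=t depends on [2:t]
#5=r depends on [3:q, 4:t]
#6=r depends on [5:r]
#7=q depends on [6:r]
#8=t depends on [6:r]
#9=q depends on [7:q]
sources: [0:p, 1:r]
N(rest) = Σ N(rest − s) over sources s of rest; N(one piece) = 1:
  size 1 → [0]=1  [8]=1  [9]=1
  size 2 → [0,8]=2  [0,9]=2  [7,9]=1  [8,9]=2
  size 3 → [0,7,9]=3  [0,8,9]=6  [7,8,9]=3
  size 4 → [0,7,8,9]=12  [6,7,8,9]=3
  size 5 → [0,6,7,8,9]=15  [5,6,7,8,9]=3
  size 6 → [0,5,6,7,8,9]=18  [3,5,6,7,8,9]=3  [4,5,6,7,8,9]=3
  size 7 → [0,3,5,6,7,8,9]=21  [0,4,5,6,7,8,9]=21  [2,4,5,6,7,8,9]=3  [3,4,5,6,7,8,9]=6
  size 8 → [0,2,4,5,6,7,8,9]=24  [0,3,4,5,6,7,8,9]=48  [2,3,4,5,6,7,8,9]=9
  first=0(p) contributes 9
  first=1(r) contributes 81
|[w]| = 90

90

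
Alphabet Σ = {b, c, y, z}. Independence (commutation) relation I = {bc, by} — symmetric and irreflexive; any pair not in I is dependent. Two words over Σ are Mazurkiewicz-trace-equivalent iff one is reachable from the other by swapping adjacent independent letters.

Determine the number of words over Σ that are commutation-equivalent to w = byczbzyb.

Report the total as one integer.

0(b) covers ∅
1(y) covers ∅
2(c) covers 1:y
3(z) covers 0:b, 2:c
4(b) covers 3:z
5(z) covers 4:b
6(y) covers 5:z
7(b) covers 5:z
floor of heap: 0:b, 1:y
completions by unplaced set U, small U first (add the entries for U minus each lowest piece of U):
  |U|=1: {6}:1  {7}:1
  |U|=2: {6,7}:2
  |U|=3: {5,6,7}:2
  |U|=4: {4,5,6,7}:2
  |U|=5: {3,4,5,6,7}:2
  |U|=6: {0,3,4,5,6,7}:2  {2,3,4,5,6,7}:2
  start at 0(b): 2
  start at 1(y): 4
sum over floor = 6

6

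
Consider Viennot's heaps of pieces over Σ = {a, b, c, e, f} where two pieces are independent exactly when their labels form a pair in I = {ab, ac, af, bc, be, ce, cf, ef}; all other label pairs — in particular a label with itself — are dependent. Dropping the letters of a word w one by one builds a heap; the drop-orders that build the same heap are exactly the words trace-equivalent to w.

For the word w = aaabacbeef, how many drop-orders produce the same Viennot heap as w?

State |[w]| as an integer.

840

drop 0:a onto floor
drop 1:a onto {0:a}
drop 2:a onto {1:a}
drop 3:b onto floor
drop 4:a onto {2:a}
drop 5:c onto floor
drop 6:b onto {3:b}
drop 7:e onto {4:a}
drop 8:e onto {7:e}
drop 9:f onto {6:b}
ground layer = {0:a, 3:b, 5:c}
drop-orders for the pieces not yet dropped (sum over which currently-grounded one goes next):
  1 to go: {5} 1  {8} 1  {9} 1
  2 to go: {5,8} 2  {5,9} 2  {6,9} 1  {7,8} 1  {8,9} 2
  3 to go: {3,6,9} 1  {4,7,8} 1  {5,6,9} 3  {5,7,8} 3  {5,8,9} 6  {6,8,9} 3  {7,8,9} 3
  4 to go: {2,4,7,8} 1  {3,5,6,9} 4  {3,6,8,9} 4  {4,5,7,8} 4  {4,7,8,9} 4  {5,6,8,9} 12  {5,7,8,9} 12  {6,7,8,9} 6
  5 to go: {1,2,4,7,8} 1  {2,4,5,7,8} 5  {2,4,7,8,9} 5  {3,5,6,8,9} 20  {3,6,7,8,9} 10  {4,5,7,8,9} 20  {4,6,7,8,9} 10  {5,6,7,8,9} 30
  6 to go: {0,1,2,4,7,8} 1  {1,2,4,5,7,8} 6  {1,2,4,7,8,9} 6  {2,4,5,7,8,9} 30  {2,4,6,7,8,9} 15  {3,4,6,7,8,9} 20  {3,5,6,7,8,9} 60  {4,5,6,7,8,9} 60
  7 to go: {0,1,2,4,5,7,8} 7  {0,1,2,4,7,8,9} 7  {1,2,4,5,7,8,9} 42  {1,2,4,6,7,8,9} 21  {2,3,4,6,7,8,9} 35  {2,4,5,6,7,8,9} 105  {3,4,5,6,7,8,9} 140
  8 to go: {0,1,2,4,5,7,8,9} 56  {0,1,2,4,6,7,8,9} 28  {1,2,3,4,6,7,8,9} 56  {1,2,4,5,6,7,8,9} 168  {2,3,4,5,6,7,8,9} 280
  if 0:a drops first: 504 orders
  if 3:b drops first: 252 orders
  if 5:c drops first: 84 orders
heap linearizations: 840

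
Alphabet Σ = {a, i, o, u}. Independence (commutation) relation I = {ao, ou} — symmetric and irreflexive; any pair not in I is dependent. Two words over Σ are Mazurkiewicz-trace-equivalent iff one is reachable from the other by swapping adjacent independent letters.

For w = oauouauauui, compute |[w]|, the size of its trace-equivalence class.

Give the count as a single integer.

drop 0:o onto floor
drop 1:a onto floor
drop 2:u onto {1:a}
drop 3:o onto {0:o}
drop 4:u onto {2:u}
drop 5:a onto {4:u}
drop 6:u onto {5:a}
drop 7:a onto {6:u}
drop 8:u onto {7:a}
drop 9:u onto {8:u}
drop 10:i onto {3:o, 9:u}
ground layer = {0:o, 1:a}
drop-orders for the pieces not yet dropped (sum over which currently-grounded one goes next):
  1 to go: {10} 1
  2 to go: {3,10} 1  {9,10} 1
  3 to go: {0,3,10} 1  {3,9,10} 2  {8,9,10} 1
  4 to go: {0,3,9,10} 3  {3,8,9,10} 3  {7,8,9,10} 1
  5 to go: {0,3,8,9,10} 6  {3,7,8,9,10} 4  {6,7,8,9,10} 1
  6 to go: {0,3,7,8,9,10} 10  {3,6,7,8,9,10} 5  {5,6,7,8,9,10} 1
  7 to go: {0,3,6,7,8,9,10} 15  {3,5,6,7,8,9,10} 6  {4,5,6,7,8,9,10} 1
  8 to go: {0,3,5,6,7,8,9,10} 21  {2,4,5,6,7,8,9,10} 1  {3,4,5,6,7,8,9,10} 7
  9 to go: {0,3,4,5,6,7,8,9,10} 28  {1,2,4,5,6,7,8,9,10} 1  {2,3,4,5,6,7,8,9,10} 8
  if 0:o drops first: 9 orders
  if 1:a drops first: 36 orders
heap linearizations: 45

45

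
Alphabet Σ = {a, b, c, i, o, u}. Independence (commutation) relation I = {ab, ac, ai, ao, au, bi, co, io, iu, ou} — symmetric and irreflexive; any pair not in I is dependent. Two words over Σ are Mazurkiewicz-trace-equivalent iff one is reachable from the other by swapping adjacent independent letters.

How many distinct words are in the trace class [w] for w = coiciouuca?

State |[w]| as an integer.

#0=c has no predecessor
#1=o has no predecessor
#2=i depends on [0:c]
#3=c depends on [2:i]
#4=i depends on [3:c]
#5=o depends on [1:o]
#6=u depends on [3:c]
#7=u depends on [6:u]
#8=c depends on [4:i, 7:u]
#9=a has no predecessor
sources: [0:c, 1:o, 9:a]
N(rest) = Σ N(rest − s) over sources s of rest; N(one piece) = 1:
  size 1 → [5]=1  [8]=1  [9]=1
  size 2 → [1,5]=1  [4,8]=1  [5,8]=2  [5,9]=2  [7,8]=1  [8,9]=2
  size 3 → [1,5,8]=3  [1,5,9]=3  [4,5,8]=3  [4,7,8]=2  [4,8,9]=3  [5,7,8]=3  [5,8,9]=6  [6,7,8]=1  [7,8,9]=3
  size 4 → [1,4,5,8]=6  [1,5,7,8]=6  [1,5,8,9]=12  [4,5,7,8]=8  [4,5,8,9]=12  [4,6,7,8]=3  [4,7,8,9]=8  [5,6,7,8]=4  [5,7,8,9]=12  [6,7,8,9]=4
  size 5 → [1,4,5,7,8]=20  [1,4,5,8,9]=30  [1,5,6,7,8]=10  [1,5,7,8,9]=30  [3,4,6,7,8]=3  [4,5,6,7,8]=15  [4,5,7,8,9]=40  [4,6,7,8,9]=15  [5,6,7,8,9]=20
  size 6 → [1,4,5,6,7,8]=45  [1,4,5,7,8,9]=120  [1,5,6,7,8,9]=60  [2,3,4,6,7,8]=3  [3,4,5,6,7,8]=18  [3,4,6,7,8,9]=18  [4,5,6,7,8,9]=90
  size 7 → [0,2,3,4,6,7,8]=3  [1,3,4,5,6,7,8]=63  [1,4,5,6,7,8,9]=315  [2,3,4,5,6,7,8]=21  [2,3,4,6,7,8,9]=21  [3,4,5,6,7,8,9]=126
  size 8 → [0,2,3,4,5,6,7,8]=24  [0,2,3,4,6,7,8,9]=24  [1,2,3,4,5,6,7,8]=84  [1,3,4,5,6,7,8,9]=504  [2,3,4,5,6,7,8,9]=168
  first=0(c) contributes 756
  first=1(o) contributes 216
  first=9(a) contributes 108
|[w]| = 1080

1080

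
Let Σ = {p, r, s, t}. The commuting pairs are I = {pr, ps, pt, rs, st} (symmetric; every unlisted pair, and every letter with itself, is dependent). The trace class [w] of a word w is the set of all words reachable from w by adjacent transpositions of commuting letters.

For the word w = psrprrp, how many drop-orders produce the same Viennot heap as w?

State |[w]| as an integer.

piece 0:p — minimal
piece 1:s — minimal
piece 2:r — minimal
piece 3:p rests on {0:p}
piece 4:r rests on {2:r}
piece 5:r rests on {4:r}
piece 6:p rests on {3:p}
minimal pieces: {0:p, 1:s, 2:r}
ways to finish when only these pieces remain (= sum over removing one remaining piece with nothing left below it):
  1 left: {1}→1  {5}→1  {6}→1
  2 left: {1,5}→2  {1,6}→2  {3,6}→1  {4,5}→1  {5,6}→2
  3 left: {0,3,6}→1  {1,3,6}→3  {1,4,5}→3  {1,5,6}→6  {2,4,5}→1  {3,5,6}→3  {4,5,6}→3
  4 left: {0,1,3,6}→4  {0,3,5,6}→4  {1,2,4,5}→4  {1,3,5,6}→12  {1,4,5,6}→12  {2,4,5,6}→4  {3,4,5,6}→6
  5 left: {0,1,3,5,6}→20  {0,3,4,5,6}→10  {1,2,4,5,6}→20  {1,3,4,5,6}→30  {2,3,4,5,6}→10
  placing 0:p first → 60 extensions
  placing 1:s first → 20 extensions
  placing 2:r first → 60 extensions
total linear extensions = 140

140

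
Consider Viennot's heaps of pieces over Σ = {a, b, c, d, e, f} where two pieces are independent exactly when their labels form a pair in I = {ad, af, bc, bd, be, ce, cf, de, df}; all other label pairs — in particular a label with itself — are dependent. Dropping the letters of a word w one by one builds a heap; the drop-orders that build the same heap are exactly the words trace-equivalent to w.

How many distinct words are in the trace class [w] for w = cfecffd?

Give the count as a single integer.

piece 0:c — minimal
piece 1:f — minimal
piece 2:e rests on {1:f}
piece 3:c rests on {0:c}
piece 4:f rests on {2:e}
piece 5:f rests on {4:f}
piece 6:d rests on {3:c}
minimal pieces: {0:c, 1:f}
ways to finish when only these pieces remain (= sum over removing one remaining piece with nothing left below it):
  1 left: {5}→1  {6}→1
  2 left: {3,6}→1  {4,5}→1  {5,6}→2
  3 left: {0,3,6}→1  {2,4,5}→1  {3,5,6}→3  {4,5,6}→3
  4 left: {0,3,5,6}→4  {1,2,4,5}→1  {2,4,5,6}→4  {3,4,5,6}→6
  5 left: {0,3,4,5,6}→10  {1,2,4,5,6}→5  {2,3,4,5,6}→10
  placing 0:c first → 15 extensions
  placing 1:f first → 20 extensions
total linear extensions = 35

35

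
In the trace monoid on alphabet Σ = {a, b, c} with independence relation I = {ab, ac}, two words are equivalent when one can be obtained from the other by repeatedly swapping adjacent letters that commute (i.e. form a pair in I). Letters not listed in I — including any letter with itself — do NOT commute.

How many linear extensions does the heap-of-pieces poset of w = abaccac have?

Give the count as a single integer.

#0=a has no predecessor
#1=b has no predecessor
#2=a depends on [0:a]
#3=c depends on [1:b]
#4=c depends on [3:c]
#5=a depends on [2:a]
#6=c depends on [4:c]
sources: [0:a, 1:b]
N(rest) = Σ N(rest − s) over sources s of rest; N(one piece) = 1:
  size 1 → [5]=1  [6]=1
  size 2 → [2,5]=1  [4,6]=1  [5,6]=2
  size 3 → [0,2,5]=1  [2,5,6]=3  [3,4,6]=1  [4,5,6]=3
  size 4 → [0,2,5,6]=4  [1,3,4,6]=1  [2,4,5,6]=6  [3,4,5,6]=4
  size 5 → [0,2,4,5,6]=10  [1,3,4,5,6]=5  [2,3,4,5,6]=10
  first=0(a) contributes 15
  first=1(b) contributes 20
|[w]| = 35

35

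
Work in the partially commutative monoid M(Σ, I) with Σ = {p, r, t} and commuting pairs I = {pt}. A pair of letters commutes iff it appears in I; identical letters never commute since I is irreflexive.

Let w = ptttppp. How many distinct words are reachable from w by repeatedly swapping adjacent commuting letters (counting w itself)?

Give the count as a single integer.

35

0(p) covers ∅
1(t) covers ∅
2(t) covers 1:t
3(t) covers 2:t
4(p) covers 0:p
5(p) covers 4:p
6(p) covers 5:p
floor of heap: 0:p, 1:t
completions by unplaced set U, small U first (add the entries for U minus each lowest piece of U):
  |U|=1: {3}:1  {6}:1
  |U|=2: {2,3}:1  {3,6}:2  {5,6}:1
  |U|=3: {1,2,3}:1  {2,3,6}:3  {3,5,6}:3  {4,5,6}:1
  |U|=4: {0,4,5,6}:1  {1,2,3,6}:4  {2,3,5,6}:6  {3,4,5,6}:4
  |U|=5: {0,3,4,5,6}:5  {1,2,3,5,6}:10  {2,3,4,5,6}:10
  start at 0(p): 20
  start at 1(t): 15
sum over floor = 35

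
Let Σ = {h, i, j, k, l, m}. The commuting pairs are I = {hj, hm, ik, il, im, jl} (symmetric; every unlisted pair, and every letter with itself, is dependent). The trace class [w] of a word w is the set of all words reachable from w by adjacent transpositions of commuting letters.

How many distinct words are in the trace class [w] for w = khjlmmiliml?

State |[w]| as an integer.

0(k) covers ∅
1(h) covers 0:k
2(j) covers 0:k
3(l) covers 1:h
4(m) covers 2:j, 3:l
5(m) covers 4:m
6(i) covers 1:h, 2:j
7(l) covers 5:m
8(i) covers 6:i
9(m) covers 7:l
10(l) covers 9:m
floor of heap: 0:k
completions by unplaced set U, small U first (add the entries for U minus each lowest piece of U):
  |U|=1: {8}:1  {10}:1
  |U|=2: {6,8}:1  {8,10}:2  {9,10}:1
  |U|=3: {6,8,10}:3  {7,9,10}:1  {8,9,10}:3
  |U|=4: {5,7,9,10}:1  {6,8,9,10}:6  {7,8,9,10}:4
  |U|=5: {4,5,7,9,10}:1  {5,7,8,9,10}:5  {6,7,8,9,10}:10
  |U|=6: {3,4,5,7,9,10}:1  {4,5,7,8,9,10}:6  {5,6,7,8,9,10}:15
  |U|=7: {3,4,5,7,8,9,10}:7  {4,5,6,7,8,9,10}:21
  |U|=8: {2,4,5,6,7,8,9,10}:21  {3,4,5,6,7,8,9,10}:28
  |U|=9: {1,3,4,5,6,7,8,9,10}:28  {2,3,4,5,6,7,8,9,10}:49
  start at 0(k): 77

77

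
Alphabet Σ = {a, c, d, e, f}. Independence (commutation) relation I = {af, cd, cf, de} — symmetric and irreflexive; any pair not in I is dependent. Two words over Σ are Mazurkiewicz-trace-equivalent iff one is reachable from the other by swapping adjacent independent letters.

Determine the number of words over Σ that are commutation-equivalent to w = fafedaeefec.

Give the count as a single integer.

6

#0=f has no predecessor
#1=a has no predecessor
#2=f depends on [0:f]
#3=e depends on [1:a, 2:f]
#4=d depends on [1:a, 2:f]
#5=a depends on [3:e, 4:d]
#6=e depends on [5:a]
#7=e depends on [6:e]
#8=f depends on [7:e]
#9=e depends on [8:f]
#10=c depends on [9:e]
sources: [0:f, 1:a]
N(rest) = Σ N(rest − s) over sources s of rest; N(one piece) = 1:
  size 1 → [10]=1
  size 2 → [9,10]=1
  size 3 → [8,9,10]=1
  size 4 → [7,8,9,10]=1
  size 5 → [6,7,8,9,10]=1
  size 6 → [5,6,7,8,9,10]=1
  size 7 → [3,5,6,7,8,9,10]=1  [4,5,6,7,8,9,10]=1
  size 8 → [3,4,5,6,7,8,9,10]=2
  size 9 → [1,3,4,5,6,7,8,9,10]=2  [2,3,4,5,6,7,8,9,10]=2
  first=0(f) contributes 4
  first=1(a) contributes 2
|[w]| = 6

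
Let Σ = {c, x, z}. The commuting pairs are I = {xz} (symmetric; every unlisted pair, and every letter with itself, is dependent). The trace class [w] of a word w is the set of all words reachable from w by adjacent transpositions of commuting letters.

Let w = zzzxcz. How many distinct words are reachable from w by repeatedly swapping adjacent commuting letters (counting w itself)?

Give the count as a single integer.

piece 0:z — minimal
piece 1:z rests on {0:z}
piece 2:z rests on {1:z}
piece 3:x — minimal
piece 4:c rests on {2:z, 3:x}
piece 5:z rests on {4:c}
minimal pieces: {0:z, 3:x}
ways to finish when only these pieces remain (= sum over removing one remaining piece with nothing left below it):
  1 left: {5}→1
  2 left: {4,5}→1
  3 left: {2,4,5}→1  {3,4,5}→1
  4 left: {1,2,4,5}→1  {2,3,4,5}→2
  placing 0:z first → 3 extensions
  placing 3:x first → 1 extensions
total linear extensions = 4

4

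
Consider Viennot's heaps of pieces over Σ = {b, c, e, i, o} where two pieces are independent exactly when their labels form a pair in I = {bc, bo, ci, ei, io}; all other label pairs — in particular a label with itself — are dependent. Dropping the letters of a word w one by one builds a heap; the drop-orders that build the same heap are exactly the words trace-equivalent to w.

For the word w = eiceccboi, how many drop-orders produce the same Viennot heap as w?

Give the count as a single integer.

50

0(e) covers ∅
1(i) covers ∅
2(c) covers 0:e
3(e) covers 2:c
4(c) covers 3:e
5(c) covers 4:c
6(b) covers 1:i, 3:e
7(o) covers 5:c
8(i) covers 6:b
floor of heap: 0:e, 1:i
completions by unplaced set U, small U first (add the entries for U minus each lowest piece of U):
  |U|=1: {7}:1  {8}:1
  |U|=2: {5,7}:1  {6,8}:1  {7,8}:2
  |U|=3: {1,6,8}:1  {4,5,7}:1  {5,7,8}:3  {6,7,8}:3
  |U|=4: {1,6,7,8}:4  {4,5,7,8}:4  {5,6,7,8}:6
  |U|=5: {1,5,6,7,8}:10  {4,5,6,7,8}:10
  |U|=6: {1,4,5,6,7,8}:20  {3,4,5,6,7,8}:10
  |U|=7: {1,3,4,5,6,7,8}:30  {2,3,4,5,6,7,8}:10
  start at 0(e): 40
  start at 1(i): 10
sum over floor = 50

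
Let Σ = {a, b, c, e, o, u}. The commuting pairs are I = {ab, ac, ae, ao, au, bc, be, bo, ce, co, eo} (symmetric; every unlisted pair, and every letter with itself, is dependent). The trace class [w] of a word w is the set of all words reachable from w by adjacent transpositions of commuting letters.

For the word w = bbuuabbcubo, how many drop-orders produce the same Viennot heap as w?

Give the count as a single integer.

#0=b has no predecessor
#1=b depends on [0:b]
#2=u depends on [1:b]
#3=u depends on [2:u]
#4=a has no predecessor
#5=b depends on [3:u]
#6=b depends on [5:b]
#7=c depends on [3:u]
#8=u depends on [6:b, 7:c]
#9=b depends on [8:u]
#10=o depends on [8:u]
sources: [0:b, 4:a]
N(rest) = Σ N(rest − s) over sources s of rest; N(one piece) = 1:
  size 1 → [4]=1  [9]=1  [10]=1
  size 2 → [4,9]=2  [4,10]=2  [9,10]=2
  size 3 → [4,9,10]=6  [8,9,10]=2
  size 4 → [4,8,9,10]=8  [6,8,9,10]=2  [7,8,9,10]=2
  size 5 → [4,6,8,9,10]=10  [4,7,8,9,10]=10  [5,6,8,9,10]=2  [6,7,8,9,10]=4
  size 6 → [4,5,6,8,9,10]=12  [4,6,7,8,9,10]=24  [5,6,7,8,9,10]=6
  size 7 → [3,5,6,7,8,9,10]=6  [4,5,6,7,8,9,10]=42
  size 8 → [2,3,5,6,7,8,9,10]=6  [3,4,5,6,7,8,9,10]=48
  size 9 → [1,2,3,5,6,7,8,9,10]=6  [2,3,4,5,6,7,8,9,10]=54
  first=0(b) contributes 60
  first=4(a) contributes 6
|[w]| = 66

66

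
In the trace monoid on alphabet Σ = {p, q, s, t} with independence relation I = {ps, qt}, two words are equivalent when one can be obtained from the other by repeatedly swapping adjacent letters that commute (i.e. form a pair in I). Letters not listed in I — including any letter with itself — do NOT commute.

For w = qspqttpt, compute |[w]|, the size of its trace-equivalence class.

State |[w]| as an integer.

6

0(q) covers ∅
1(s) covers 0:q
2(p) covers 0:q
3(q) covers 1:s, 2:p
4(t) covers 1:s, 2:p
5(t) covers 4:t
6(p) covers 3:q, 5:t
7(t) covers 6:p
floor of heap: 0:q
completions by unplaced set U, small U first (add the entries for U minus each lowest piece of U):
  |U|=1: {7}:1
  |U|=2: {6,7}:1
  |U|=3: {3,6,7}:1  {5,6,7}:1
  |U|=4: {3,5,6,7}:2  {4,5,6,7}:1
  |U|=5: {3,4,5,6,7}:3
  |U|=6: {1,3,4,5,6,7}:3  {2,3,4,5,6,7}:3
  start at 0(q): 6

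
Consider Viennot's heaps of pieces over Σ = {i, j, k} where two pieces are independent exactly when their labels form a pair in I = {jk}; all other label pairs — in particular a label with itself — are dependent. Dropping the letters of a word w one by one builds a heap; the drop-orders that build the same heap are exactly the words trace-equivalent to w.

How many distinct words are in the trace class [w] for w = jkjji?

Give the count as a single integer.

0(j) covers ∅
1(k) covers ∅
2(j) covers 0:j
3(j) covers 2:j
4(i) covers 1:k, 3:j
floor of heap: 0:j, 1:k
completions by unplaced set U, small U first (add the entries for U minus each lowest piece of U):
  |U|=1: {4}:1
  |U|=2: {1,4}:1  {3,4}:1
  |U|=3: {1,3,4}:2  {2,3,4}:1
  start at 0(j): 3
  start at 1(k): 1
sum over floor = 4

4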